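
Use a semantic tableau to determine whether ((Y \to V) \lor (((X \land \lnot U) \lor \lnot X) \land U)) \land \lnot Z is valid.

Assume the negation and expand:
Initial set: {F (((Y \to V) \lor (((X \land \lnot U) \lor \lnot X) \land U)) \land \lnot Z)}.
F (((Y \to V) \lor (((X \land \lnot U) \lor \lnot X) \land U)) \land \lnot Z): β-rule — branch into F ((Y \to V) \lor (((X \land \lnot U) \lor \lnot X) \land U))  //  F \lnot Z.
  branch 1 (add F ((Y \to V) \lor (((X \land \lnot U) \lor \lnot X) \land U))):
    F ((Y \to V) \lor (((X \land \lnot U) \lor \lnot X) \land U)): α-rule — add F (Y \to V), F (((X \land \lnot U) \lor \lnot X) \land U).
    F (Y \to V): α-rule — add T Y, F V.
    F (((X \land \lnot U) \lor \lnot X) \land U): β-rule — branch into F ((X \land \lnot U) \lor \lnot X)  //  F U.
      branch 1.1 (add F ((X \land \lnot U) \lor \lnot X)):
        F ((X \land \lnot U) \lor \lnot X): α-rule — add F (X \land \lnot U), F \lnot X.
        F (X \land \lnot U): β-rule — branch into F X  //  F \lnot U.
          branch 1.1.1 (add F X):
            × closes — contains both X and \lnot X.
          branch 1.1.2 (add F \lnot U):
            ○ open, literals {U=T, V=F, X=T, Y=T}.
      branch 1.2 (add F U):
        ○ open, literals {U=F, V=F, Y=T}.
  branch 2 (add F \lnot Z):
    ○ open, literals {Z=T}.
1 branch closed, 3 open.
An open branch gives a countermodel: U=T, V=F, X=T, Y=T (unmentioned atoms arbitrary); under it the original formula is false.

Not valid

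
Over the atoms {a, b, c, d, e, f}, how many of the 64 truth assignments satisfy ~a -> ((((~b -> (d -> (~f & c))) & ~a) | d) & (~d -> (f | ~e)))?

Initial set: {(~a -> ((((~b -> (d -> (~f & c))) & ~a) | d) & (~d -> (f | ~e))))}.
(~a -> ((((~b -> (d -> (~f & c))) & ~a) | d) & (~d -> (f | ~e)))): β-rule — branch into ~~a  //  ((((~b -> (d -> (~f & c))) & ~a) | d) & (~d -> (f | ~e))).
  branch 1 (add ~~a):
    ○ open, literals {a=true}.
  branch 2 (add ((((~b -> (d -> (~f & c))) & ~a) | d) & (~d -> (f | ~e)))):
    ((((~b -> (d -> (~f & c))) & ~a) | d) & (~d -> (f | ~e))): α-rule — add (((~b -> (d -> (~f & c))) & ~a) | d), (~d -> (f | ~e)).
    (((~b -> (d -> (~f & c))) & ~a) | d): β-rule — branch into ((~b -> (d -> (~f & c))) & ~a)  //  d.
      branch 2.1 (add ((~b -> (d -> (~f & c))) & ~a)):
        ((~b -> (d -> (~f & c))) & ~a): α-rule — add (~b -> (d -> (~f & c))), ~a.
        (~d -> (f | ~e)): β-rule — branch into ~~d  //  (f | ~e).
          branch 2.1.1 (add ~~d):
            (~b -> (d -> (~f & c))): β-rule — branch into ~~b  //  (d -> (~f & c)).
              branch 2.1.1.1 (add ~~b):
                ○ open, literals {a=false, b=true, d=true}.
              branch 2.1.1.2 (add (d -> (~f & c))):
                (d -> (~f & c)): β-rule — branch into ~d  //  (~f & c).
                  branch 2.1.1.2.1 (add ~d):
                    × closes — contains both d and ~d.
                  branch 2.1.1.2.2 (add (~f & c)):
                    (~f & c): α-rule — add ~f, c.
                    ○ open, literals {a=false, c=true, d=true, f=false}.
          branch 2.1.2 (add (f | ~e)):
            (~b -> (d -> (~f & c))): β-rule — branch into ~~b  //  (d -> (~f & c)).
              branch 2.1.2.1 (add ~~b):
                (f | ~e): β-rule — branch into f  //  ~e.
                  branch 2.1.2.1.1 (add f):
                    ○ open, literals {a=false, b=true, f=true}.
                  branch 2.1.2.1.2 (add ~e):
                    ○ open, literals {a=false, b=true, e=false}.
              branch 2.1.2.2 (add (d -> (~f & c))):
                (f | ~e): β-rule — branch into f  //  ~e.
                  branch 2.1.2.2.1 (add f):
                    (d -> (~f & c)): β-rule — branch into ~d  //  (~f & c).
                      branch 2.1.2.2.1.1 (add ~d):
                        ○ open, literals {a=false, d=false, f=true}.
                      branch 2.1.2.2.1.2 (add (~f & c)):
                        (~f & c): α-rule — add ~f, c.
                        × closes — contains both f and ~f.
                  branch 2.1.2.2.2 (add ~e):
                    (d -> (~f & c)): β-rule — branch into ~d  //  (~f & c).
                      branch 2.1.2.2.2.1 (add ~d):
                        ○ open, literals {a=false, d=false, e=false}.
                      branch 2.1.2.2.2.2 (add (~f & c)):
                        (~f & c): α-rule — add ~f, c.
                        ○ open, literals {a=false, c=true, e=false, f=false}.
      branch 2.2 (add d):
        (~d -> (f | ~e)): β-rule — branch into ~~d  //  (f | ~e).
          branch 2.2.1 (add ~~d):
            ○ open, literals {d=true}.
          branch 2.2.2 (add (f | ~e)):
            (f | ~e): β-rule — branch into f  //  ~e.
              branch 2.2.2.1 (add f):
                ○ open, literals {d=true, f=true}.
              branch 2.2.2.2 (add ~e):
                ○ open, literals {d=true, e=false}.
2 branches closed, 11 open.
Each open branch fixes some atoms; the unmentioned ones are free. Counting distinct full assignments: branch {a=true} (b, c, d, e, f) contributes 32 new; branch {a=false, b=true, d=true} (c, e, f) contributes 8 new; branch {a=false, c=true, d=true, f=false} (b, e) contributes 2 new; branch {a=false, b=true, f=true} (c, d, e) contributes 4 new; branch {a=false, b=true, e=false} (c, d, f) contributes 2 new; branch {a=false, d=false, f=true} (b, c, e) contributes 4 new; branch {a=false, d=false, e=false} (b, c, f) contributes 2 new; branch {a=false, c=true, e=false, f=false} (b, d) contributes 0 new; branch {d=true} (a, b, c, e, f) contributes 6 new; branch {d=true, f=true} (a, b, c, e) contributes 0 new; branch {d=true, e=false} (a, b, c, f) contributes 0 new. Total: 60.

60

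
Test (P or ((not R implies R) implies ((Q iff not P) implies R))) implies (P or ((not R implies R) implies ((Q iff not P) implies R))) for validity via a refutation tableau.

Assume the negation and expand:
Initial set: {not ((P or ((not R implies R) implies ((Q iff not P) implies R))) implies (P or ((not R implies R) implies ((Q iff not P) implies R))))}.
not ((P or ((not R implies R) implies ((Q iff not P) implies R))) implies (P or ((not R implies R) implies ((Q iff not P) implies R)))): α-rule — add (P or ((not R implies R) implies ((Q iff not P) implies R))), not (P or ((not R implies R) implies ((Q iff not P) implies R))).
not (P or ((not R implies R) implies ((Q iff not P) implies R))): α-rule — add not P, not ((not R implies R) implies ((Q iff not P) implies R)).
not ((not R implies R) implies ((Q iff not P) implies R)): α-rule — add (not R implies R), not ((Q iff not P) implies R).
not ((Q iff not P) implies R): α-rule — add (Q iff not P), not R.
(P or ((not R implies R) implies ((Q iff not P) implies R))): β-rule — branch into P  //  ((not R implies R) implies ((Q iff not P) implies R)).
  branch 1 (add P):
    × closes — contains both P and not P.
  branch 2 (add ((not R implies R) implies ((Q iff not P) implies R))):
    (not R implies R): β-rule — branch into not not R  //  R.
      branch 2.1 (add not not R):
        × closes — contains both R and not R.
      branch 2.2 (add R):
        × closes — contains both R and not R.
All 3 branches close.
Every branch closed, so the negation is unsatisfiable and the formula is valid.

Valid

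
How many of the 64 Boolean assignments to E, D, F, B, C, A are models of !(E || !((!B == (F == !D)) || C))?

Initial set: {!(E || !((!B == (F == !D)) || C))}.
!(E || !((!B == (F == !D)) || C)): α-rule — add !E, !!((!B == (F == !D)) || C).
!!((!B == (F == !D)) || C): β-rule — branch into (!B == (F == !D))  //  C.
  branch 1 (add (!B == (F == !D))):
    (!B == (F == !D)): β-rule — branch into !B, (F == !D)  //  !!B, !(F == !D).
      branch 1.1 (add !B, (F == !D)):
        (F == !D): β-rule — branch into F, !D  //  !F, !!D.
          branch 1.1.1 (add F, !D):
            ○ open, literals {B=F, D=F, E=F, F=T}.
          branch 1.1.2 (add !F, !!D):
            ○ open, literals {B=F, D=T, E=F, F=F}.
      branch 1.2 (add !!B, !(F == !D)):
        !(F == !D): β-rule — branch into F, !!D  //  !F, !D.
          branch 1.2.1 (add F, !!D):
            ○ open, literals {B=T, D=T, E=F, F=T}.
          branch 1.2.2 (add !F, !D):
            ○ open, literals {B=T, D=F, E=F, F=F}.
  branch 2 (add C):
    ○ open, literals {C=T, E=F}.
0 branches closed, 5 open.
Each open branch fixes some atoms; the unmentioned ones are free. Counting distinct full assignments: branch {B=F, D=F, E=F, F=T} (C, A) contributes 4 new; branch {B=F, D=T, E=F, F=F} (C, A) contributes 4 new; branch {B=T, D=T, E=F, F=T} (C, A) contributes 4 new; branch {B=T, D=F, E=F, F=F} (C, A) contributes 4 new; branch {C=T, E=F} (D, F, B, A) contributes 8 new. Total: 24.

24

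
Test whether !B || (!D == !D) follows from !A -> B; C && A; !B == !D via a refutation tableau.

Yes

Initial set: {T (!A -> B); T (C && A); T (!B == !D); F (!B || (!D == !D))}.
T (C && A): α-rule — add T C, T A.
F (!B || (!D == !D)): α-rule — add F !B, F (!D == !D).
T (!A -> B): β-rule — branch into F !A  //  T B.
  branch 1 (add F !A):
    T (!B == !D): β-rule — branch into T !B, T !D  //  F !B, F !D.
      branch 1.1 (add T !B, T !D):
        × closes — contains both B and !B.
      branch 1.2 (add F !B, F !D):
        F (!D == !D): β-rule — branch into T !D, F !D  //  F !D, T !D.
          branch 1.2.1 (add T !D, F !D):
            × closes — contains both D and !D.
          branch 1.2.2 (add F !D, T !D):
            × closes — contains both D and !D.
  branch 2 (add T B):
    T (!B == !D): β-rule — branch into T !B, T !D  //  F !B, F !D.
      branch 2.1 (add T !B, T !D):
        × closes — contains both B and !B.
      branch 2.2 (add F !B, F !D):
        F (!D == !D): β-rule — branch into T !D, F !D  //  F !D, T !D.
          branch 2.2.1 (add T !D, F !D):
            × closes — contains both D and !D.
          branch 2.2.2 (add F !D, T !D):
            × closes — contains both D and !D.
All 6 branches close.
Every branch closed, so the premises entail the conclusion.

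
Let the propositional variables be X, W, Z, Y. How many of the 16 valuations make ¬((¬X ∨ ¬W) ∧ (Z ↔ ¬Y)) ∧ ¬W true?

4

Initial set: {(¬((¬X ∨ ¬W) ∧ (Z ↔ ¬Y)) ∧ ¬W)}.
(¬((¬X ∨ ¬W) ∧ (Z ↔ ¬Y)) ∧ ¬W): α-rule — add ¬((¬X ∨ ¬W) ∧ (Z ↔ ¬Y)), ¬W.
¬((¬X ∨ ¬W) ∧ (Z ↔ ¬Y)): β-rule — branch into ¬(¬X ∨ ¬W)  //  ¬(Z ↔ ¬Y).
  branch 1 (add ¬(¬X ∨ ¬W)):
    ¬(¬X ∨ ¬W): α-rule — add ¬¬X, ¬¬W.
    × closes — contains both W and ¬W.
  branch 2 (add ¬(Z ↔ ¬Y)):
    ¬(Z ↔ ¬Y): β-rule — branch into Z, ¬¬Y  //  ¬Z, ¬Y.
      branch 2.1 (add Z, ¬¬Y):
        ○ open, literals {W=false, Y=true, Z=true}.
      branch 2.2 (add ¬Z, ¬Y):
        ○ open, literals {W=false, Y=false, Z=false}.
1 branch closed, 2 open.
Each open branch fixes some atoms; the unmentioned ones are free. Counting distinct full assignments: branch {W=false, Y=true, Z=true} (X) contributes 2 new; branch {W=false, Y=false, Z=false} (X) contributes 2 new. Total: 4.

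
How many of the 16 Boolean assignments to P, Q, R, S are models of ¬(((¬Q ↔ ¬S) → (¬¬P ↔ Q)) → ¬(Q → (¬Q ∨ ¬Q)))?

Initial set: {¬(((¬Q ↔ ¬S) → (¬¬P ↔ Q)) → ¬(Q → (¬Q ∨ ¬Q)))}.
¬(((¬Q ↔ ¬S) → (¬¬P ↔ Q)) → ¬(Q → (¬Q ∨ ¬Q))): α-rule — add ((¬Q ↔ ¬S) → (¬¬P ↔ Q)), ¬¬(Q → (¬Q ∨ ¬Q)).
((¬Q ↔ ¬S) → (¬¬P ↔ Q)): β-rule — branch into ¬(¬Q ↔ ¬S)  //  (¬¬P ↔ Q).
  branch 1 (add ¬(¬Q ↔ ¬S)):
    ¬¬(Q → (¬Q ∨ ¬Q)): β-rule — branch into ¬Q  //  (¬Q ∨ ¬Q).
      branch 1.1 (add ¬Q):
        ¬(¬Q ↔ ¬S): β-rule — branch into ¬Q, ¬¬S  //  ¬¬Q, ¬S.
          branch 1.1.1 (add ¬Q, ¬¬S):
            ○ open, literals {Q=F, S=T}.
          branch 1.1.2 (add ¬¬Q, ¬S):
            × closes — contains both Q and ¬Q.
      branch 1.2 (add (¬Q ∨ ¬Q)):
        ¬(¬Q ↔ ¬S): β-rule — branch into ¬Q, ¬¬S  //  ¬¬Q, ¬S.
          branch 1.2.1 (add ¬Q, ¬¬S):
            (¬Q ∨ ¬Q): β-rule — branch into ¬Q  //  ¬Q.
              branch 1.2.1.1 (add ¬Q):
                ○ open, literals {Q=F, S=T}.
              branch 1.2.1.2 (add ¬Q):
                ○ open, literals {Q=F, S=T}.
          branch 1.2.2 (add ¬¬Q, ¬S):
            (¬Q ∨ ¬Q): β-rule — branch into ¬Q  //  ¬Q.
              branch 1.2.2.1 (add ¬Q):
                × closes — contains both Q and ¬Q.
              branch 1.2.2.2 (add ¬Q):
                × closes — contains both Q and ¬Q.
  branch 2 (add (¬¬P ↔ Q)):
    ¬¬(Q → (¬Q ∨ ¬Q)): β-rule — branch into ¬Q  //  (¬Q ∨ ¬Q).
      branch 2.1 (add ¬Q):
        (¬¬P ↔ Q): β-rule — branch into ¬¬P, Q  //  ¬¬¬P, ¬Q.
          branch 2.1.1 (add ¬¬P, Q):
            × closes — contains both Q and ¬Q.
          branch 2.1.2 (add ¬¬¬P, ¬Q):
            ¬¬¬P: drop double negation, giving ¬P.
            ○ open, literals {P=F, Q=F}.
      branch 2.2 (add (¬Q ∨ ¬Q)):
        (¬¬P ↔ Q): β-rule — branch into ¬¬P, Q  //  ¬¬¬P, ¬Q.
          branch 2.2.1 (add ¬¬P, Q):
            ¬¬P: drop double negation, giving P.
            (¬Q ∨ ¬Q): β-rule — branch into ¬Q  //  ¬Q.
              branch 2.2.1.1 (add ¬Q):
                × closes — contains both Q and ¬Q.
              branch 2.2.1.2 (add ¬Q):
                × closes — contains both Q and ¬Q.
          branch 2.2.2 (add ¬¬¬P, ¬Q):
            ¬¬¬P: drop double negation, giving ¬P.
            (¬Q ∨ ¬Q): β-rule — branch into ¬Q  //  ¬Q.
              branch 2.2.2.1 (add ¬Q):
                ○ open, literals {P=F, Q=F}.
              branch 2.2.2.2 (add ¬Q):
                ○ open, literals {P=F, Q=F}.
6 branches closed, 6 open.
Each open branch fixes some atoms; the unmentioned ones are free. Counting distinct full assignments: branch {Q=F, S=T} (P, R) contributes 4 new; branch {Q=F, S=T} (P, R) contributes 0 new; branch {Q=F, S=T} (P, R) contributes 0 new; branch {P=F, Q=F} (R, S) contributes 2 new; branch {P=F, Q=F} (R, S) contributes 0 new; branch {P=F, Q=F} (R, S) contributes 0 new. Total: 6.

6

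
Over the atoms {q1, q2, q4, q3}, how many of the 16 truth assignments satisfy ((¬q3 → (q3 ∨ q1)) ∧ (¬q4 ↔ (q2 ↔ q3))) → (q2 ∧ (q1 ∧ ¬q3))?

11

Initial set: {(((¬q3 → (q3 ∨ q1)) ∧ (¬q4 ↔ (q2 ↔ q3))) → (q2 ∧ (q1 ∧ ¬q3)))}.
(((¬q3 → (q3 ∨ q1)) ∧ (¬q4 ↔ (q2 ↔ q3))) → (q2 ∧ (q1 ∧ ¬q3))): β-rule — branch into ¬((¬q3 → (q3 ∨ q1)) ∧ (¬q4 ↔ (q2 ↔ q3)))  //  (q2 ∧ (q1 ∧ ¬q3)).
  branch 1 (add ¬((¬q3 → (q3 ∨ q1)) ∧ (¬q4 ↔ (q2 ↔ q3)))):
    ¬((¬q3 → (q3 ∨ q1)) ∧ (¬q4 ↔ (q2 ↔ q3))): β-rule — branch into ¬(¬q3 → (q3 ∨ q1))  //  ¬(¬q4 ↔ (q2 ↔ q3)).
      branch 1.1 (add ¬(¬q3 → (q3 ∨ q1))):
        ¬(¬q3 → (q3 ∨ q1)): α-rule — add ¬q3, ¬(q3 ∨ q1).
        ¬(q3 ∨ q1): α-rule — add ¬q3, ¬q1.
        ○ open, literals {q1=0, q3=0}.
      branch 1.2 (add ¬(¬q4 ↔ (q2 ↔ q3))):
        ¬(¬q4 ↔ (q2 ↔ q3)): β-rule — branch into ¬q4, ¬(q2 ↔ q3)  //  ¬¬q4, (q2 ↔ q3).
          branch 1.2.1 (add ¬q4, ¬(q2 ↔ q3)):
            ¬(q2 ↔ q3): β-rule — branch into q2, ¬q3  //  ¬q2, q3.
              branch 1.2.1.1 (add q2, ¬q3):
                ○ open, literals {q2=1, q3=0, q4=0}.
              branch 1.2.1.2 (add ¬q2, q3):
                ○ open, literals {q2=0, q3=1, q4=0}.
          branch 1.2.2 (add ¬¬q4, (q2 ↔ q3)):
            (q2 ↔ q3): β-rule — branch into q2, q3  //  ¬q2, ¬q3.
              branch 1.2.2.1 (add q2, q3):
                ○ open, literals {q2=1, q3=1, q4=1}.
              branch 1.2.2.2 (add ¬q2, ¬q3):
                ○ open, literals {q2=0, q3=0, q4=1}.
  branch 2 (add (q2 ∧ (q1 ∧ ¬q3))):
    (q2 ∧ (q1 ∧ ¬q3)): α-rule — add q2, (q1 ∧ ¬q3).
    (q1 ∧ ¬q3): α-rule — add q1, ¬q3.
    ○ open, literals {q1=1, q2=1, q3=0}.
0 branches closed, 6 open.
Each open branch fixes some atoms; the unmentioned ones are free. Counting distinct full assignments: branch {q1=0, q3=0} (q2, q4) contributes 4 new; branch {q2=1, q3=0, q4=0} (q1) contributes 1 new; branch {q2=0, q3=1, q4=0} (q1) contributes 2 new; branch {q2=1, q3=1, q4=1} (q1) contributes 2 new; branch {q2=0, q3=0, q4=1} (q1) contributes 1 new; branch {q1=1, q2=1, q3=0} (q4) contributes 1 new. Total: 11.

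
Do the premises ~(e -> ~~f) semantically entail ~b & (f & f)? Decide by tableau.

Initial set: {~(e -> ~~f); ~(~b & (f & f))}.
~(e -> ~~f): α-rule — add e, ~~~f.
~~~f: drop double negation, giving ~f.
~(~b & (f & f)): β-rule — branch into ~~b  //  ~(f & f).
  branch 1 (add ~~b):
    ○ open, literals {b=1, e=1, f=0}.
  branch 2 (add ~(f & f)):
    ~(f & f): β-rule — branch into ~f  //  ~f.
      branch 2.1 (add ~f):
        ○ open, literals {e=1, f=0}.
      branch 2.2 (add ~f):
        ○ open, literals {e=1, f=0}.
0 branches closed, 3 open.
An open branch gives a countermodel: b=1, e=1, f=0 (unmentioned atoms arbitrary); the premises hold there but the conclusion fails.

No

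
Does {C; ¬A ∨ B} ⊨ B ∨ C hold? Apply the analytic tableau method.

Initial set: {C; (¬A ∨ B); ¬(B ∨ C)}.
¬(B ∨ C): α-rule — add ¬B, ¬C.
× closes — contains both C and ¬C.
All 1 branch closes.
Every branch closed, so the premises entail the conclusion.

Yes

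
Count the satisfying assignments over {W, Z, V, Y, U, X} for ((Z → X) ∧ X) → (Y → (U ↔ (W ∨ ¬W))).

Initial set: {(((Z → X) ∧ X) → (Y → (U ↔ (W ∨ ¬W))))}.
(((Z → X) ∧ X) → (Y → (U ↔ (W ∨ ¬W)))): β-rule — branch into ¬((Z → X) ∧ X)  //  (Y → (U ↔ (W ∨ ¬W))).
  branch 1 (add ¬((Z → X) ∧ X)):
    ¬((Z → X) ∧ X): β-rule — branch into ¬(Z → X)  //  ¬X.
      branch 1.1 (add ¬(Z → X)):
        ¬(Z → X): α-rule — add Z, ¬X.
        ○ open, literals {X=F, Z=T}.
      branch 1.2 (add ¬X):
        ○ open, literals {X=F}.
  branch 2 (add (Y → (U ↔ (W ∨ ¬W)))):
    (Y → (U ↔ (W ∨ ¬W))): β-rule — branch into ¬Y  //  (U ↔ (W ∨ ¬W)).
      branch 2.1 (add ¬Y):
        ○ open, literals {Y=F}.
      branch 2.2 (add (U ↔ (W ∨ ¬W))):
        (U ↔ (W ∨ ¬W)): β-rule — branch into U, (W ∨ ¬W)  //  ¬U, ¬(W ∨ ¬W).
          branch 2.2.1 (add U, (W ∨ ¬W)):
            (W ∨ ¬W): β-rule — branch into W  //  ¬W.
              branch 2.2.1.1 (add W):
                ○ open, literals {U=T, W=T}.
              branch 2.2.1.2 (add ¬W):
                ○ open, literals {U=T, W=F}.
          branch 2.2.2 (add ¬U, ¬(W ∨ ¬W)):
            ¬(W ∨ ¬W): α-rule — add ¬W, ¬¬W.
            × closes — contains both W and ¬W.
1 branch closed, 5 open.
Each open branch fixes some atoms; the unmentioned ones are free. Counting distinct full assignments: branch {X=F, Z=T} (W, V, Y, U) contributes 16 new; branch {X=F} (W, Z, V, Y, U) contributes 16 new; branch {Y=F} (W, Z, V, U, X) contributes 16 new; branch {U=T, W=T} (Z, V, Y, X) contributes 4 new; branch {U=T, W=F} (Z, V, Y, X) contributes 4 new. Total: 56.

56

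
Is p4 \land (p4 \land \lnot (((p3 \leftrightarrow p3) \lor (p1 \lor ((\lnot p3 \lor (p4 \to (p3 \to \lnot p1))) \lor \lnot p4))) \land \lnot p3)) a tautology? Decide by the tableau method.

Assume the negation and expand:
Initial set: {\lnot (p4 \land (p4 \land \lnot (((p3 \leftrightarrow p3) \lor (p1 \lor ((\lnot p3 \lor (p4 \to (p3 \to \lnot p1))) \lor \lnot p4))) \land \lnot p3)))}.
\lnot (p4 \land (p4 \land \lnot (((p3 \leftrightarrow p3) \lor (p1 \lor ((\lnot p3 \lor (p4 \to (p3 \to \lnot p1))) \lor \lnot p4))) \land \lnot p3))): β-rule — branch into \lnot p4  //  \lnot (p4 \land \lnot (((p3 \leftrightarrow p3) \lor (p1 \lor ((\lnot p3 \lor (p4 \to (p3 \to \lnot p1))) \lor \lnot p4))) \land \lnot p3)).
  branch 1 (add \lnot p4):
    ○ open, literals {p4=false}.
  branch 2 (add \lnot (p4 \land \lnot (((p3 \leftrightarrow p3) \lor (p1 \lor ((\lnot p3 \lor (p4 \to (p3 \to \lnot p1))) \lor \lnot p4))) \land \lnot p3))):
    \lnot (p4 \land \lnot (((p3 \leftrightarrow p3) \lor (p1 \lor ((\lnot p3 \lor (p4 \to (p3 \to \lnot p1))) \lor \lnot p4))) \land \lnot p3)): β-rule — branch into \lnot p4  //  \lnot \lnot (((p3 \leftrightarrow p3) \lor (p1 \lor ((\lnot p3 \lor (p4 \to (p3 \to \lnot p1))) \lor \lnot p4))) \land \lnot p3).
      branch 2.1 (add \lnot p4):
        ○ open, literals {p4=false}.
      branch 2.2 (add \lnot \lnot (((p3 \leftrightarrow p3) \lor (p1 \lor ((\lnot p3 \lor (p4 \to (p3 \to \lnot p1))) \lor \lnot p4))) \land \lnot p3)):
        \lnot \lnot (((p3 \leftrightarrow p3) \lor (p1 \lor ((\lnot p3 \lor (p4 \to (p3 \to \lnot p1))) \lor \lnot p4))) \land \lnot p3): α-rule — add ((p3 \leftrightarrow p3) \lor (p1 \lor ((\lnot p3 \lor (p4 \to (p3 \to \lnot p1))) \lor \lnot p4))), \lnot p3.
        ((p3 \leftrightarrow p3) \lor (p1 \lor ((\lnot p3 \lor (p4 \to (p3 \to \lnot p1))) \lor \lnot p4))): β-rule — branch into (p3 \leftrightarrow p3)  //  (p1 \lor ((\lnot p3 \lor (p4 \to (p3 \to \lnot p1))) \lor \lnot p4)).
          branch 2.2.1 (add (p3 \leftrightarrow p3)):
            (p3 \leftrightarrow p3): β-rule — branch into p3, p3  //  \lnot p3, \lnot p3.
              branch 2.2.1.1 (add p3, p3):
                × closes — contains both p3 and \lnot p3.
              branch 2.2.1.2 (add \lnot p3, \lnot p3):
                ○ open, literals {p3=false}.
          branch 2.2.2 (add (p1 \lor ((\lnot p3 \lor (p4 \to (p3 \to \lnot p1))) \lor \lnot p4))):
            (p1 \lor ((\lnot p3 \lor (p4 \to (p3 \to \lnot p1))) \lor \lnot p4)): β-rule — branch into p1  //  ((\lnot p3 \lor (p4 \to (p3 \to \lnot p1))) \lor \lnot p4).
              branch 2.2.2.1 (add p1):
                ○ open, literals {p1=true, p3=false}.
              branch 2.2.2.2 (add ((\lnot p3 \lor (p4 \to (p3 \to \lnot p1))) \lor \lnot p4)):
                ((\lnot p3 \lor (p4 \to (p3 \to \lnot p1))) \lor \lnot p4): β-rule — branch into (\lnot p3 \lor (p4 \to (p3 \to \lnot p1)))  //  \lnot p4.
                  branch 2.2.2.2.1 (add (\lnot p3 \lor (p4 \to (p3 \to \lnot p1)))):
                    (\lnot p3 \lor (p4 \to (p3 \to \lnot p1))): β-rule — branch into \lnot p3  //  (p4 \to (p3 \to \lnot p1)).
                      branch 2.2.2.2.1.1 (add \lnot p3):
                        ○ open, literals {p3=false}.
                      branch 2.2.2.2.1.2 (add (p4 \to (p3 \to \lnot p1))):
                        (p4 \to (p3 \to \lnot p1)): β-rule — branch into \lnot p4  //  (p3 \to \lnot p1).
                          branch 2.2.2.2.1.2.1 (add \lnot p4):
                            ○ open, literals {p3=false, p4=false}.
                          branch 2.2.2.2.1.2.2 (add (p3 \to \lnot p1)):
                            (p3 \to \lnot p1): β-rule — branch into \lnot p3  //  \lnot p1.
                              branch 2.2.2.2.1.2.2.1 (add \lnot p3):
                                ○ open, literals {p3=false}.
                              branch 2.2.2.2.1.2.2.2 (add \lnot p1):
                                ○ open, literals {p1=false, p3=false}.
                  branch 2.2.2.2.2 (add \lnot p4):
                    ○ open, literals {p3=false, p4=false}.
1 branch closed, 9 open.
An open branch gives a countermodel: p4=false (unmentioned atoms arbitrary); under it the original formula is false.

Not valid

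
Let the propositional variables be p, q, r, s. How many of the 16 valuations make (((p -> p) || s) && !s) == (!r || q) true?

8

Initial set: {((((p -> p) || s) && !s) == (!r || q))}.
((((p -> p) || s) && !s) == (!r || q)): β-rule — branch into (((p -> p) || s) && !s), (!r || q)  //  !(((p -> p) || s) && !s), !(!r || q).
  branch 1 (add (((p -> p) || s) && !s), (!r || q)):
    (((p -> p) || s) && !s): α-rule — add ((p -> p) || s), !s.
    (!r || q): β-rule — branch into !r  //  q.
      branch 1.1 (add !r):
        ((p -> p) || s): β-rule — branch into (p -> p)  //  s.
          branch 1.1.1 (add (p -> p)):
            (p -> p): β-rule — branch into !p  //  p.
              branch 1.1.1.1 (add !p):
                ○ open, literals {p=false, r=false, s=false}.
              branch 1.1.1.2 (add p):
                ○ open, literals {p=true, r=false, s=false}.
          branch 1.1.2 (add s):
            × closes — contains both s and !s.
      branch 1.2 (add q):
        ((p -> p) || s): β-rule — branch into (p -> p)  //  s.
          branch 1.2.1 (add (p -> p)):
            (p -> p): β-rule — branch into !p  //  p.
              branch 1.2.1.1 (add !p):
                ○ open, literals {p=false, q=true, s=false}.
              branch 1.2.1.2 (add p):
                ○ open, literals {p=true, q=true, s=false}.
          branch 1.2.2 (add s):
            × closes — contains both s and !s.
  branch 2 (add !(((p -> p) || s) && !s), !(!r || q)):
    !(!r || q): α-rule — add !!r, !q.
    !(((p -> p) || s) && !s): β-rule — branch into !((p -> p) || s)  //  !!s.
      branch 2.1 (add !((p -> p) || s)):
        !((p -> p) || s): α-rule — add !(p -> p), !s.
        !(p -> p): α-rule — add p, !p.
        × closes — contains both p and !p.
      branch 2.2 (add !!s):
        ○ open, literals {q=false, r=true, s=true}.
3 branches closed, 5 open.
Each open branch fixes some atoms; the unmentioned ones are free. Counting distinct full assignments: branch {p=false, r=false, s=false} (q) contributes 2 new; branch {p=true, r=false, s=false} (q) contributes 2 new; branch {p=false, q=true, s=false} (r) contributes 1 new; branch {p=true, q=true, s=false} (r) contributes 1 new; branch {q=false, r=true, s=true} (p) contributes 2 new. Total: 8.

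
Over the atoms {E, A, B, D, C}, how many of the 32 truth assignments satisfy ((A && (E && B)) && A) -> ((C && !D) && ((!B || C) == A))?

29

Initial set: {(((A && (E && B)) && A) -> ((C && !D) && ((!B || C) == A)))}.
(((A && (E && B)) && A) -> ((C && !D) && ((!B || C) == A))): β-rule — branch into !((A && (E && B)) && A)  //  ((C && !D) && ((!B || C) == A)).
  branch 1 (add !((A && (E && B)) && A)):
    !((A && (E && B)) && A): β-rule — branch into !(A && (E && B))  //  !A.
      branch 1.1 (add !(A && (E && B))):
        !(A && (E && B)): β-rule — branch into !A  //  !(E && B).
          branch 1.1.1 (add !A):
            ○ open, literals {A=0}.
          branch 1.1.2 (add !(E && B)):
            !(E && B): β-rule — branch into !E  //  !B.
              branch 1.1.2.1 (add !E):
                ○ open, literals {E=0}.
              branch 1.1.2.2 (add !B):
                ○ open, literals {B=0}.
      branch 1.2 (add !A):
        ○ open, literals {A=0}.
  branch 2 (add ((C && !D) && ((!B || C) == A))):
    ((C && !D) && ((!B || C) == A)): α-rule — add (C && !D), ((!B || C) == A).
    (C && !D): α-rule — add C, !D.
    ((!B || C) == A): β-rule — branch into (!B || C), A  //  !(!B || C), !A.
      branch 2.1 (add (!B || C), A):
        (!B || C): β-rule — branch into !B  //  C.
          branch 2.1.1 (add !B):
            ○ open, literals {A=1, B=0, C=1, D=0}.
          branch 2.1.2 (add C):
            ○ open, literals {A=1, C=1, D=0}.
      branch 2.2 (add !(!B || C), !A):
        !(!B || C): α-rule — add !!B, !C.
        × closes — contains both C and !C.
1 branch closed, 6 open.
Each open branch fixes some atoms; the unmentioned ones are free. Counting distinct full assignments: branch {A=0} (E, B, D, C) contributes 16 new; branch {E=0} (A, B, D, C) contributes 8 new; branch {B=0} (E, A, D, C) contributes 4 new; branch {A=0} (E, B, D, C) contributes 0 new; branch {A=1, B=0, C=1, D=0} (E) contributes 0 new; branch {A=1, C=1, D=0} (E, B) contributes 1 new. Total: 29.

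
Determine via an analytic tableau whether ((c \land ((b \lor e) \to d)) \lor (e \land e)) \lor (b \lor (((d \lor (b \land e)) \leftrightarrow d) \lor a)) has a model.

Satisfiable

Initial set: {(((c \land ((b \lor e) \to d)) \lor (e \land e)) \lor (b \lor (((d \lor (b \land e)) \leftrightarrow d) \lor a)))}.
(((c \land ((b \lor e) \to d)) \lor (e \land e)) \lor (b \lor (((d \lor (b \land e)) \leftrightarrow d) \lor a))): β-rule — branch into ((c \land ((b \lor e) \to d)) \lor (e \land e))  //  (b \lor (((d \lor (b \land e)) \leftrightarrow d) \lor a)).
  branch 1 (add ((c \land ((b \lor e) \to d)) \lor (e \land e))):
    ((c \land ((b \lor e) \to d)) \lor (e \land e)): β-rule — branch into (c \land ((b \lor e) \to d))  //  (e \land e).
      branch 1.1 (add (c \land ((b \lor e) \to d))):
        (c \land ((b \lor e) \to d)): α-rule — add c, ((b \lor e) \to d).
        ((b \lor e) \to d): β-rule — branch into \lnot (b \lor e)  //  d.
          branch 1.1.1 (add \lnot (b \lor e)):
            \lnot (b \lor e): α-rule — add \lnot b, \lnot e.
            ○ open, literals {b=false, c=true, e=false}.
          branch 1.1.2 (add d):
            ○ open, literals {c=true, d=true}.
      branch 1.2 (add (e \land e)):
        (e \land e): α-rule — add e, e.
        ○ open, literals {e=true}.
  branch 2 (add (b \lor (((d \lor (b \land e)) \leftrightarrow d) \lor a))):
    (b \lor (((d \lor (b \land e)) \leftrightarrow d) \lor a)): β-rule — branch into b  //  (((d \lor (b \land e)) \leftrightarrow d) \lor a).
      branch 2.1 (add b):
        ○ open, literals {b=true}.
      branch 2.2 (add (((d \lor (b \land e)) \leftrightarrow d) \lor a)):
        (((d \lor (b \land e)) \leftrightarrow d) \lor a): β-rule — branch into ((d \lor (b \land e)) \leftrightarrow d)  //  a.
          branch 2.2.1 (add ((d \lor (b \land e)) \leftrightarrow d)):
            ((d \lor (b \land e)) \leftrightarrow d): β-rule — branch into (d \lor (b \land e)), d  //  \lnot (d \lor (b \land e)), \lnot d.
              branch 2.2.1.1 (add (d \lor (b \land e)), d):
                (d \lor (b \land e)): β-rule — branch into d  //  (b \land e).
                  branch 2.2.1.1.1 (add d):
                    ○ open, literals {d=true}.
                  branch 2.2.1.1.2 (add (b \land e)):
                    (b \land e): α-rule — add b, e.
                    ○ open, literals {b=true, d=true, e=true}.
              branch 2.2.1.2 (add \lnot (d \lor (b \land e)), \lnot d):
                \lnot (d \lor (b \land e)): α-rule — add \lnot d, \lnot (b \land e).
                \lnot (b \land e): β-rule — branch into \lnot b  //  \lnot e.
                  branch 2.2.1.2.1 (add \lnot b):
                    ○ open, literals {b=false, d=false}.
                  branch 2.2.1.2.2 (add \lnot e):
                    ○ open, literals {d=false, e=false}.
          branch 2.2.2 (add a):
            ○ open, literals {a=true}.
0 branches closed, 9 open.
An open branch gives a satisfying assignment: b=false, c=true, e=false.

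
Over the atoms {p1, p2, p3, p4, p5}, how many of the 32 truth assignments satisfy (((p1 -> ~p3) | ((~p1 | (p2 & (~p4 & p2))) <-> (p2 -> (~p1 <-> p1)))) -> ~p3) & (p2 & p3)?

Initial set: {((((p1 -> ~p3) | ((~p1 | (p2 & (~p4 & p2))) <-> (p2 -> (~p1 <-> p1)))) -> ~p3) & (p2 & p3))}.
((((p1 -> ~p3) | ((~p1 | (p2 & (~p4 & p2))) <-> (p2 -> (~p1 <-> p1)))) -> ~p3) & (p2 & p3)): α-rule — add (((p1 -> ~p3) | ((~p1 | (p2 & (~p4 & p2))) <-> (p2 -> (~p1 <-> p1)))) -> ~p3), (p2 & p3).
(p2 & p3): α-rule — add p2, p3.
(((p1 -> ~p3) | ((~p1 | (p2 & (~p4 & p2))) <-> (p2 -> (~p1 <-> p1)))) -> ~p3): β-rule — branch into ~((p1 -> ~p3) | ((~p1 | (p2 & (~p4 & p2))) <-> (p2 -> (~p1 <-> p1))))  //  ~p3.
  branch 1 (add ~((p1 -> ~p3) | ((~p1 | (p2 & (~p4 & p2))) <-> (p2 -> (~p1 <-> p1))))):
    ~((p1 -> ~p3) | ((~p1 | (p2 & (~p4 & p2))) <-> (p2 -> (~p1 <-> p1)))): α-rule — add ~(p1 -> ~p3), ~((~p1 | (p2 & (~p4 & p2))) <-> (p2 -> (~p1 <-> p1))).
    ~(p1 -> ~p3): α-rule — add p1, ~~p3.
    ~((~p1 | (p2 & (~p4 & p2))) <-> (p2 -> (~p1 <-> p1))): β-rule — branch into (~p1 | (p2 & (~p4 & p2))), ~(p2 -> (~p1 <-> p1))  //  ~(~p1 | (p2 & (~p4 & p2))), (p2 -> (~p1 <-> p1)).
      branch 1.1 (add (~p1 | (p2 & (~p4 & p2))), ~(p2 -> (~p1 <-> p1))):
        ~(p2 -> (~p1 <-> p1)): α-rule — add p2, ~(~p1 <-> p1).
        (~p1 | (p2 & (~p4 & p2))): β-rule — branch into ~p1  //  (p2 & (~p4 & p2)).
          branch 1.1.1 (add ~p1):
            × closes — contains both p1 and ~p1.
          branch 1.1.2 (add (p2 & (~p4 & p2))):
            (p2 & (~p4 & p2)): α-rule — add p2, (~p4 & p2).
            (~p4 & p2): α-rule — add ~p4, p2.
            ~(~p1 <-> p1): β-rule — branch into ~p1, ~p1  //  ~~p1, p1.
              branch 1.1.2.1 (add ~p1, ~p1):
                × closes — contains both p1 and ~p1.
              branch 1.1.2.2 (add ~~p1, p1):
                ○ open, literals {p1=true, p2=true, p3=true, p4=false}.
      branch 1.2 (add ~(~p1 | (p2 & (~p4 & p2))), (p2 -> (~p1 <-> p1))):
        ~(~p1 | (p2 & (~p4 & p2))): α-rule — add ~~p1, ~(p2 & (~p4 & p2)).
        (p2 -> (~p1 <-> p1)): β-rule — branch into ~p2  //  (~p1 <-> p1).
          branch 1.2.1 (add ~p2):
            × closes — contains both p2 and ~p2.
          branch 1.2.2 (add (~p1 <-> p1)):
            ~(p2 & (~p4 & p2)): β-rule — branch into ~p2  //  ~(~p4 & p2).
              branch 1.2.2.1 (add ~p2):
                × closes — contains both p2 and ~p2.
              branch 1.2.2.2 (add ~(~p4 & p2)):
                (~p1 <-> p1): β-rule — branch into ~p1, p1  //  ~~p1, ~p1.
                  branch 1.2.2.2.1 (add ~p1, p1):
                    × closes — contains both p1 and ~p1.
                  branch 1.2.2.2.2 (add ~~p1, ~p1):
                    × closes — contains both p1 and ~p1.
  branch 2 (add ~p3):
    × closes — contains both p3 and ~p3.
7 branches closed, 1 open.
Each open branch fixes some atoms; the unmentioned ones are free. Counting distinct full assignments: branch {p1=true, p2=true, p3=true, p4=false} (p5) contributes 2 new. Total: 2.

2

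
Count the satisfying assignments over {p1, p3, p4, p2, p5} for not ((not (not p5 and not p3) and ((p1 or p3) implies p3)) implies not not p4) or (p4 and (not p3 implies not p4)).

Initial set: {(not ((not (not p5 and not p3) and ((p1 or p3) implies p3)) implies not not p4) or (p4 and (not p3 implies not p4)))}.
(not ((not (not p5 and not p3) and ((p1 or p3) implies p3)) implies not not p4) or (p4 and (not p3 implies not p4))): β-rule — branch into not ((not (not p5 and not p3) and ((p1 or p3) implies p3)) implies not not p4)  //  (p4 and (not p3 implies not p4)).
  branch 1 (add not ((not (not p5 and not p3) and ((p1 or p3) implies p3)) implies not not p4)):
    not ((not (not p5 and not p3) and ((p1 or p3) implies p3)) implies not not p4): α-rule — add (not (not p5 and not p3) and ((p1 or p3) implies p3)), not not not p4.
    (not (not p5 and not p3) and ((p1 or p3) implies p3)): α-rule — add not (not p5 and not p3), ((p1 or p3) implies p3).
    not not not p4: drop double negation, giving not p4.
    not (not p5 and not p3): β-rule — branch into not not p5  //  not not p3.
      branch 1.1 (add not not p5):
        ((p1 or p3) implies p3): β-rule — branch into not (p1 or p3)  //  p3.
          branch 1.1.1 (add not (p1 or p3)):
            not (p1 or p3): α-rule — add not p1, not p3.
            ○ open, literals {p1=false, p3=false, p4=false, p5=true}.
          branch 1.1.2 (add p3):
            ○ open, literals {p3=true, p4=false, p5=true}.
      branch 1.2 (add not not p3):
        ((p1 or p3) implies p3): β-rule — branch into not (p1 or p3)  //  p3.
          branch 1.2.1 (add not (p1 or p3)):
            not (p1 or p3): α-rule — add not p1, not p3.
            × closes — contains both p3 and not p3.
          branch 1.2.2 (add p3):
            ○ open, literals {p3=true, p4=false}.
  branch 2 (add (p4 and (not p3 implies not p4))):
    (p4 and (not p3 implies not p4)): α-rule — add p4, (not p3 implies not p4).
    (not p3 implies not p4): β-rule — branch into not not p3  //  not p4.
      branch 2.1 (add not not p3):
        ○ open, literals {p3=true, p4=true}.
      branch 2.2 (add not p4):
        × closes — contains both p4 and not p4.
2 branches closed, 4 open.
Each open branch fixes some atoms; the unmentioned ones are free. Counting distinct full assignments: branch {p1=false, p3=false, p4=false, p5=true} (p2) contributes 2 new; branch {p3=true, p4=false, p5=true} (p1, p2) contributes 4 new; branch {p3=true, p4=false} (p1, p2, p5) contributes 4 new; branch {p3=true, p4=true} (p1, p2, p5) contributes 8 new. Total: 18.

18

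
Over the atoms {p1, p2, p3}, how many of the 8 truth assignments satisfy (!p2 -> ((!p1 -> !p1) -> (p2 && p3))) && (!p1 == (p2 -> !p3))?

Initial set: {((!p2 -> ((!p1 -> !p1) -> (p2 && p3))) && (!p1 == (p2 -> !p3)))}.
((!p2 -> ((!p1 -> !p1) -> (p2 && p3))) && (!p1 == (p2 -> !p3))): α-rule — add (!p2 -> ((!p1 -> !p1) -> (p2 && p3))), (!p1 == (p2 -> !p3)).
(!p2 -> ((!p1 -> !p1) -> (p2 && p3))): β-rule — branch into !!p2  //  ((!p1 -> !p1) -> (p2 && p3)).
  branch 1 (add !!p2):
    (!p1 == (p2 -> !p3)): β-rule — branch into !p1, (p2 -> !p3)  //  !!p1, !(p2 -> !p3).
      branch 1.1 (add !p1, (p2 -> !p3)):
        (p2 -> !p3): β-rule — branch into !p2  //  !p3.
          branch 1.1.1 (add !p2):
            × closes — contains both p2 and !p2.
          branch 1.1.2 (add !p3):
            ○ open, literals {p1=0, p2=1, p3=0}.
      branch 1.2 (add !!p1, !(p2 -> !p3)):
        !(p2 -> !p3): α-rule — add p2, !!p3.
        ○ open, literals {p1=1, p2=1, p3=1}.
  branch 2 (add ((!p1 -> !p1) -> (p2 && p3))):
    (!p1 == (p2 -> !p3)): β-rule — branch into !p1, (p2 -> !p3)  //  !!p1, !(p2 -> !p3).
      branch 2.1 (add !p1, (p2 -> !p3)):
        ((!p1 -> !p1) -> (p2 && p3)): β-rule — branch into !(!p1 -> !p1)  //  (p2 && p3).
          branch 2.1.1 (add !(!p1 -> !p1)):
            !(!p1 -> !p1): α-rule — add !p1, !!p1.
            × closes — contains both p1 and !p1.
          branch 2.1.2 (add (p2 && p3)):
            (p2 && p3): α-rule — add p2, p3.
            (p2 -> !p3): β-rule — branch into !p2  //  !p3.
              branch 2.1.2.1 (add !p2):
                × closes — contains both p2 and !p2.
              branch 2.1.2.2 (add !p3):
                × closes — contains both p3 and !p3.
      branch 2.2 (add !!p1, !(p2 -> !p3)):
        !(p2 -> !p3): α-rule — add p2, !!p3.
        ((!p1 -> !p1) -> (p2 && p3)): β-rule — branch into !(!p1 -> !p1)  //  (p2 && p3).
          branch 2.2.1 (add !(!p1 -> !p1)):
            !(!p1 -> !p1): α-rule — add !p1, !!p1.
            × closes — contains both p1 and !p1.
          branch 2.2.2 (add (p2 && p3)):
            (p2 && p3): α-rule — add p2, p3.
            ○ open, literals {p1=1, p2=1, p3=1}.
5 branches closed, 3 open.
Each open branch fixes some atoms; the unmentioned ones are free. Counting distinct full assignments: branch {p1=0, p2=1, p3=0} (none free) contributes 1 new; branch {p1=1, p2=1, p3=1} (none free) contributes 1 new; branch {p1=1, p2=1, p3=1} (none free) contributes 0 new. Total: 2.

2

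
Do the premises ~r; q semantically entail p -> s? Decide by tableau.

No

Initial set: {~r; q; ~(p -> s)}.
~(p -> s): α-rule — add p, ~s.
○ open, literals {p=1, q=1, r=0, s=0}.
0 branches closed, 1 open.
An open branch gives a countermodel: p=1, q=1, r=0, s=0 (unmentioned atoms arbitrary); the premises hold there but the conclusion fails.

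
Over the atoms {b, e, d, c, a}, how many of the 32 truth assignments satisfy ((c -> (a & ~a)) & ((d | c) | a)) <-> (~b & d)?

Initial set: {(((c -> (a & ~a)) & ((d | c) | a)) <-> (~b & d))}.
(((c -> (a & ~a)) & ((d | c) | a)) <-> (~b & d)): β-rule — branch into ((c -> (a & ~a)) & ((d | c) | a)), (~b & d)  //  ~((c -> (a & ~a)) & ((d | c) | a)), ~(~b & d).
  branch 1 (add ((c -> (a & ~a)) & ((d | c) | a)), (~b & d)):
    ((c -> (a & ~a)) & ((d | c) | a)): α-rule — add (c -> (a & ~a)), ((d | c) | a).
    (~b & d): α-rule — add ~b, d.
    (c -> (a & ~a)): β-rule — branch into ~c  //  (a & ~a).
      branch 1.1 (add ~c):
        ((d | c) | a): β-rule — branch into (d | c)  //  a.
          branch 1.1.1 (add (d | c)):
            (d | c): β-rule — branch into d  //  c.
              branch 1.1.1.1 (add d):
                ○ open, literals {b=F, c=F, d=T}.
              branch 1.1.1.2 (add c):
                × closes — contains both c and ~c.
          branch 1.1.2 (add a):
            ○ open, literals {a=T, b=F, c=F, d=T}.
      branch 1.2 (add (a & ~a)):
        (a & ~a): α-rule — add a, ~a.
        × closes — contains both a and ~a.
  branch 2 (add ~((c -> (a & ~a)) & ((d | c) | a)), ~(~b & d)):
    ~((c -> (a & ~a)) & ((d | c) | a)): β-rule — branch into ~(c -> (a & ~a))  //  ~((d | c) | a).
      branch 2.1 (add ~(c -> (a & ~a))):
        ~(c -> (a & ~a)): α-rule — add c, ~(a & ~a).
        ~(~b & d): β-rule — branch into ~~b  //  ~d.
          branch 2.1.1 (add ~~b):
            ~(a & ~a): β-rule — branch into ~a  //  ~~a.
              branch 2.1.1.1 (add ~a):
                ○ open, literals {a=F, b=T, c=T}.
              branch 2.1.1.2 (add ~~a):
                ○ open, literals {a=T, b=T, c=T}.
          branch 2.1.2 (add ~d):
            ~(a & ~a): β-rule — branch into ~a  //  ~~a.
              branch 2.1.2.1 (add ~a):
                ○ open, literals {a=F, c=T, d=F}.
              branch 2.1.2.2 (add ~~a):
                ○ open, literals {a=T, c=T, d=F}.
      branch 2.2 (add ~((d | c) | a)):
        ~((d | c) | a): α-rule — add ~(d | c), ~a.
        ~(d | c): α-rule — add ~d, ~c.
        ~(~b & d): β-rule — branch into ~~b  //  ~d.
          branch 2.2.1 (add ~~b):
            ○ open, literals {a=F, b=T, c=F, d=F}.
          branch 2.2.2 (add ~d):
            ○ open, literals {a=F, c=F, d=F}.
2 branches closed, 8 open.
Each open branch fixes some atoms; the unmentioned ones are free. Counting distinct full assignments: branch {b=F, c=F, d=T} (e, a) contributes 4 new; branch {a=T, b=F, c=F, d=T} (e) contributes 0 new; branch {a=F, b=T, c=T} (e, d) contributes 4 new; branch {a=T, b=T, c=T} (e, d) contributes 4 new; branch {a=F, c=T, d=F} (b, e) contributes 2 new; branch {a=T, c=T, d=F} (b, e) contributes 2 new; branch {a=F, b=T, c=F, d=F} (e) contributes 2 new; branch {a=F, c=F, d=F} (b, e) contributes 2 new. Total: 20.

20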